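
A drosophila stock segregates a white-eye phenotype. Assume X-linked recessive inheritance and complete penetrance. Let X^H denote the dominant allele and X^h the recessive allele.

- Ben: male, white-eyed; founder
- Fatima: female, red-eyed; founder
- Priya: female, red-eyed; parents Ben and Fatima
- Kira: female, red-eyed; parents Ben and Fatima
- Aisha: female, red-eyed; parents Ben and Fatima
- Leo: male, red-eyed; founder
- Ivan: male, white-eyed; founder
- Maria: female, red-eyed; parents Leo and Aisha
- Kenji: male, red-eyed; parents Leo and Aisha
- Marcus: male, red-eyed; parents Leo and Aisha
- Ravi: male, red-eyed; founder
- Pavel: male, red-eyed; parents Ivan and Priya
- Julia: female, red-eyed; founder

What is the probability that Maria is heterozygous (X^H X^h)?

1/2

Leo is red-eyed, so Leo is X^H Y.
Aisha is red-eyed so carries H and received h from Ben (X^h Y), so Aisha is X^H X^h.
Their cross gives offspring ratios 1/2 X^H X^H : 1/2 X^H X^h. Conditioning on Maria being red-eyed, P(X^H X^h) = 1/2 / 1 = 1/2.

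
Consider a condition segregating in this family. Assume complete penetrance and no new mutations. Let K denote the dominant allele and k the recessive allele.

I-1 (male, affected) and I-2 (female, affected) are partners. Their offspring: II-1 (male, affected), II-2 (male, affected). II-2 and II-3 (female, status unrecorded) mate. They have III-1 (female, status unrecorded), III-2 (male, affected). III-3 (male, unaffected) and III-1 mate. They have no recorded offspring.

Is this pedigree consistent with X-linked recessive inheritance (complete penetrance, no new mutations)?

Yes

A consistent assignment under X-linked recessive exists: I-1 X^k Y, I-2 X^k X^k, II-1 X^k Y, II-2 X^k Y, II-3 X^K X^k, III-1 X^K X^k, III-2 X^k Y, III-3 X^K Y.
In this assignment every recorded phenotype matches its genotype and every non-founder's genotype is obtainable from its parents' genotypes, so the pedigree is consistent.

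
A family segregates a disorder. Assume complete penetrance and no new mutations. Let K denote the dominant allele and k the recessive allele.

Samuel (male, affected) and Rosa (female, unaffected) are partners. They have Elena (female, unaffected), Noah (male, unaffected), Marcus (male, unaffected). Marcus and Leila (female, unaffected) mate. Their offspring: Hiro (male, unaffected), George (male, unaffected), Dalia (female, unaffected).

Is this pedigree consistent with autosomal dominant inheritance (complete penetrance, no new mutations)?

A consistent assignment under autosomal dominant exists: Samuel Kk, Rosa kk, Elena kk, Noah kk, Marcus kk, Leila kk, Hiro kk, George kk, Dalia kk.
In this assignment every recorded phenotype matches its genotype and every non-founder's genotype is obtainable from its parents' genotypes, so the pedigree is consistent.

Yes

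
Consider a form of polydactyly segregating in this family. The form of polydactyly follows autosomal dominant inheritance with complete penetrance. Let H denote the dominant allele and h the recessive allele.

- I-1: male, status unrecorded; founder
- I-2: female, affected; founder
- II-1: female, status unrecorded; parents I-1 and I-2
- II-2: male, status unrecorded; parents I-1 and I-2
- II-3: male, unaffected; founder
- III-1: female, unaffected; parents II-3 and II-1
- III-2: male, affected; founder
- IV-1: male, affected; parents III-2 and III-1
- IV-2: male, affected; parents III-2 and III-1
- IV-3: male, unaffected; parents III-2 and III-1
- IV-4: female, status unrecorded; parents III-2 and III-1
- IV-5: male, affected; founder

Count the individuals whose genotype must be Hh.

3

Obligate heterozygotes: III-2 is affected so carries H and passed h to IV-3 (hh), so III-2 is Hh; IV-1 is affected so carries H and received h from III-1 (hh), so IV-1 is Hh; IV-2 is affected so carries H and received h from III-1 (hh), so IV-2 is Hh.
Every other individual is either homozygous by phenotype or has at least one consistent homozygous assignment, so the count is 3.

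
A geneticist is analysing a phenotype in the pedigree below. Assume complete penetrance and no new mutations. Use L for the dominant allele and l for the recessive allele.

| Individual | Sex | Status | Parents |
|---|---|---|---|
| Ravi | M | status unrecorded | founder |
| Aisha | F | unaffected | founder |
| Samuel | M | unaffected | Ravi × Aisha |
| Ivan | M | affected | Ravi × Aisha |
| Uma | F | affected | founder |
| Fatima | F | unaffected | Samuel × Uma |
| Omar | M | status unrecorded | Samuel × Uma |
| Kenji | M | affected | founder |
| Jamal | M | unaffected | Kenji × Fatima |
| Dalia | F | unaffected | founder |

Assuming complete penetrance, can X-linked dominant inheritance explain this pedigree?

No

Under X-linked dominant, Ivan (affected, male) cannot arise from Ravi (unrecorded) × Aisha (unaffected).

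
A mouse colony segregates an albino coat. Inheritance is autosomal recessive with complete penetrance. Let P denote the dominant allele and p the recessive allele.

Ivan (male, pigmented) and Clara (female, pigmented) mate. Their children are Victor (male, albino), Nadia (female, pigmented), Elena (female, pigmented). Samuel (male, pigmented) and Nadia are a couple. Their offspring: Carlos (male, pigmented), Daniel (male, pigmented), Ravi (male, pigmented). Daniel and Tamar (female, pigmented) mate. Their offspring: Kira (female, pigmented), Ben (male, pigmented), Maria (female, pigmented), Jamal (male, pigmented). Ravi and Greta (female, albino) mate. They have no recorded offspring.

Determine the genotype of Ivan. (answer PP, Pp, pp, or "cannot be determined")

Pp

From phenotype alone, Ivan is PP or Pp.
Ivan is pigmented so carries P and passed p to Victor (pp), so Ivan is Pp.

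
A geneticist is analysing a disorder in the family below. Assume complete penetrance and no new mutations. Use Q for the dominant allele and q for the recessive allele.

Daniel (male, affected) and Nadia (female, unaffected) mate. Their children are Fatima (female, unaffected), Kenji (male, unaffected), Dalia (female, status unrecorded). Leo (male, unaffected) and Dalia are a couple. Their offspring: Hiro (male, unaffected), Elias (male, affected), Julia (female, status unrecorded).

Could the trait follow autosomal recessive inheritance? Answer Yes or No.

Yes

A consistent assignment under autosomal recessive exists: Daniel qq, Nadia QQ, Fatima Qq, Kenji Qq, Dalia Qq, Leo Qq, Hiro QQ, Elias qq, Julia QQ.
In this assignment every recorded phenotype matches its genotype and every non-founder's genotype is obtainable from its parents' genotypes, so the pedigree is consistent.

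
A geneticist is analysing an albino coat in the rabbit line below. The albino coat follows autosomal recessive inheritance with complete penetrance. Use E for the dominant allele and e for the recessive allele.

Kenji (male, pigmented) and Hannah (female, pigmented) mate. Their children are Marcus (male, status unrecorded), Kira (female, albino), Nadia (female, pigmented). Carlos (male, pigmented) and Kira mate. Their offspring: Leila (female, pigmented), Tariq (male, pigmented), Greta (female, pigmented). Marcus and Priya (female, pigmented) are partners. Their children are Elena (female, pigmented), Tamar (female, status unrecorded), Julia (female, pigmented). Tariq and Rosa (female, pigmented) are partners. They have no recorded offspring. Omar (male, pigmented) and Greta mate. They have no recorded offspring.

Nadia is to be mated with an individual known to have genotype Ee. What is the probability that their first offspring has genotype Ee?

Kenji is pigmented so carries E and passed e to Kira (ee), so Kenji is Ee.
Hannah is pigmented so carries E and passed e to Kira (ee), so Hannah is Ee.
Nadia is a pigmented offspring of Kenji (Ee) × Hannah (Ee), whose cross gives 1/4 EE : 1/2 Ee : 1/4 ee; conditioning on being pigmented, Nadia is EE with probability 1/3, Ee with probability 2/3.
Summing over parental genotype combinations, P(offspring has genotype Ee) = 1/3·1/2 + 2/3·1/2 = 1/2.

1/2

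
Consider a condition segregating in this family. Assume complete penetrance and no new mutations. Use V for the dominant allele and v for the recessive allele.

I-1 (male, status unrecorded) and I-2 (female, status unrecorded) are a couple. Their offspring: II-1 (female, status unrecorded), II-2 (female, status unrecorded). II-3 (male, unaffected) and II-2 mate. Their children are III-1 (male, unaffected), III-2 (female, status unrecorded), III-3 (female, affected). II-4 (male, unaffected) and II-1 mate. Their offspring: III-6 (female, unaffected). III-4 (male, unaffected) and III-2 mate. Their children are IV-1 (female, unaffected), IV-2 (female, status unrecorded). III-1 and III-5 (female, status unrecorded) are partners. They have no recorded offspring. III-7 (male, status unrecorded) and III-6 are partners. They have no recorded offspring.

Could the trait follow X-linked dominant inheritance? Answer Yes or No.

Yes

A consistent assignment under X-linked dominant exists: I-1 X^V Y, I-2 X^V X^v, II-1 X^V X^v, II-2 X^V X^v, II-3 X^v Y, II-4 X^v Y, III-1 X^v Y, III-2 X^V X^v, III-3 X^V X^v, III-4 X^v Y, III-5 X^V X^V, III-6 X^v X^v, III-7 X^V Y, IV-1 X^v X^v, IV-2 X^V X^v.
In this assignment every recorded phenotype matches its genotype and every non-founder's genotype is obtainable from its parents' genotypes, so the pedigree is consistent.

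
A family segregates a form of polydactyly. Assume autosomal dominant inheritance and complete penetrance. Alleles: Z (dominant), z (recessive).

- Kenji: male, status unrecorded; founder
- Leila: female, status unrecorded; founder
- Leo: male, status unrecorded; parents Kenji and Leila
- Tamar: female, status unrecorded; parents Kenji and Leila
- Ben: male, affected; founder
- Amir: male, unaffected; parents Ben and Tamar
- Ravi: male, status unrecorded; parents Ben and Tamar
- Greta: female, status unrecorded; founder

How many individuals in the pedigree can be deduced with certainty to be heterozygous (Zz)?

1

Obligate heterozygotes: Ben is affected so carries Z and passed z to Amir (zz), so Ben is Zz.
Every other individual is either homozygous by phenotype or has at least one consistent homozygous assignment, so the count is 1.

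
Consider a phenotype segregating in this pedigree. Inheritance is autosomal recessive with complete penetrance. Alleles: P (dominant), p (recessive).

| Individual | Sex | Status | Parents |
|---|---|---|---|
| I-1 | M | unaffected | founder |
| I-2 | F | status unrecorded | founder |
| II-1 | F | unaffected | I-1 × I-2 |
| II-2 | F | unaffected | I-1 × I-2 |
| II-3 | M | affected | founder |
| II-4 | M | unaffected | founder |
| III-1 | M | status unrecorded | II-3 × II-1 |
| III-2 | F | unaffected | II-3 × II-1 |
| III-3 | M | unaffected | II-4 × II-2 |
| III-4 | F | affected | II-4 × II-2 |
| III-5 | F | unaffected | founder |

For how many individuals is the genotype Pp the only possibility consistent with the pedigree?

Obligate heterozygotes: II-2 is unaffected so carries P and passed p to III-4 (pp), so II-2 is Pp; II-4 is unaffected so carries P and passed p to III-4 (pp), so II-4 is Pp; III-2 is unaffected so carries P and received p from II-3 (pp), so III-2 is Pp.
Every other individual is either homozygous by phenotype or has at least one consistent homozygous assignment, so the count is 3.

3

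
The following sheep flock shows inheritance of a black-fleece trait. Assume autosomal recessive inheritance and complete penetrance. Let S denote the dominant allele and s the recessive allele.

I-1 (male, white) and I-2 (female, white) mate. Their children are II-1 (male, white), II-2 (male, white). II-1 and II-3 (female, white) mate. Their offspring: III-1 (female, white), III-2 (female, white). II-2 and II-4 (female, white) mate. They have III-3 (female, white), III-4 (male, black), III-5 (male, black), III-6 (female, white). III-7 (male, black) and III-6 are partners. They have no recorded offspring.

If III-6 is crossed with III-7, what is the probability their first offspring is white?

II-2 is white so carries S and passed s to III-4 (ss), so II-2 is Ss.
II-4 is white so carries S and passed s to III-4 (ss), so II-4 is Ss.
III-6 is a white offspring of II-2 (Ss) × II-4 (Ss), whose cross gives 1/4 SS : 1/2 Ss : 1/4 ss; conditioning on being white, III-6 is SS with probability 1/3, Ss with probability 2/3.
III-7 is black, so III-7 is ss.
Summing over parental genotype combinations, P(offspring is white) = 1/3·1 + 2/3·1/2 = 2/3.

2/3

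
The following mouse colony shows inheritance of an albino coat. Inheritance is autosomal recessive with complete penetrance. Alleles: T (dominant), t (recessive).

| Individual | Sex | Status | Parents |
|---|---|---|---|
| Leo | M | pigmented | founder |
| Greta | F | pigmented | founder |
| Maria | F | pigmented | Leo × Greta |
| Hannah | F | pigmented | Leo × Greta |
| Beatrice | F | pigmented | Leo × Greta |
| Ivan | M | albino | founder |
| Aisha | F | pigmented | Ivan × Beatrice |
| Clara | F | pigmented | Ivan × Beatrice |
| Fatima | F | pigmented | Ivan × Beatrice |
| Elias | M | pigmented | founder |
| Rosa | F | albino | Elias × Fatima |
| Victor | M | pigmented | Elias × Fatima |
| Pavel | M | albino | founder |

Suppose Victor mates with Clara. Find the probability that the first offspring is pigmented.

5/6

Elias is pigmented so carries T and passed t to Rosa (tt), so Elias is Tt.
Fatima is pigmented so carries T and received t from Ivan (tt), so Fatima is Tt.
Victor is a pigmented offspring of Elias (Tt) × Fatima (Tt), whose cross gives 1/4 TT : 1/2 Tt : 1/4 tt; conditioning on being pigmented, Victor is TT with probability 1/3, Tt with probability 2/3.
Clara is pigmented so carries T and received t from Ivan (tt), so Clara is Tt.
Summing over parental genotype combinations, P(offspring is pigmented) = 1/3·1 + 2/3·3/4 = 5/6.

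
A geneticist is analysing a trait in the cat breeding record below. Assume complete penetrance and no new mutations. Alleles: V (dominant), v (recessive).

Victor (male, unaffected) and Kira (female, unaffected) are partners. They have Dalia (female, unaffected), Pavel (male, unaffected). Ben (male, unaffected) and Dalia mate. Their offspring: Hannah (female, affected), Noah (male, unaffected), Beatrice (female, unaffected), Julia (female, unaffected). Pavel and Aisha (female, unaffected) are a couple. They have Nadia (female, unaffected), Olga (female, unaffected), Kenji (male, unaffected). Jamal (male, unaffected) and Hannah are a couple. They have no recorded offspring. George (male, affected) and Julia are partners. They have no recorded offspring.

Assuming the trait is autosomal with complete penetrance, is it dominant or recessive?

recessive

Ben and Dalia are both unaffected yet have an affected child Hannah. Under dominance, an affected child requires at least one affected parent, so the trait cannot be dominant.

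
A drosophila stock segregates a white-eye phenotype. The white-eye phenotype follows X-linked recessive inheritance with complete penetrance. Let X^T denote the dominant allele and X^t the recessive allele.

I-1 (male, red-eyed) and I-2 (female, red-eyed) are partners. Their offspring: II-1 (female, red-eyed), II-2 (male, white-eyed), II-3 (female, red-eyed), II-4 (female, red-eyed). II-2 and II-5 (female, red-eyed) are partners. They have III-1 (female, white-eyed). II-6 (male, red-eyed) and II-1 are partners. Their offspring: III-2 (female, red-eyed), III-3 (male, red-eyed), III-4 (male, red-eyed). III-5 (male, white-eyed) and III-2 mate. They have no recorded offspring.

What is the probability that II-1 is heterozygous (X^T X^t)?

I-1 is red-eyed, so I-1 is X^T Y.
I-2 is red-eyed so carries T and passed t to II-2 (X^t Y), so I-2 is X^T X^t.
Their cross gives offspring ratios 1/2 X^T X^T : 1/2 X^T X^t. Conditioning on II-1 being red-eyed, P(X^T X^t) = 1/2 / 1 = 1/2 before taking II-1's own offspring into account.
II-6 is red-eyed, so II-6 is X^T Y.
Now use II-1's offspring. Probability of each recorded status — red-eyed son III-3: 1/2 if II-1 is X^T X^t, 1 if X^T X^T; red-eyed son III-4: 1/2 if II-1 is X^T X^t, 1 if X^T X^T. (III-2: equally likely either way, so uninformative.)
Bayes: P(X^T X^t) = 1/2·1/4 / (1/2·1/4 + 1/2·1) = 1/5.

1/5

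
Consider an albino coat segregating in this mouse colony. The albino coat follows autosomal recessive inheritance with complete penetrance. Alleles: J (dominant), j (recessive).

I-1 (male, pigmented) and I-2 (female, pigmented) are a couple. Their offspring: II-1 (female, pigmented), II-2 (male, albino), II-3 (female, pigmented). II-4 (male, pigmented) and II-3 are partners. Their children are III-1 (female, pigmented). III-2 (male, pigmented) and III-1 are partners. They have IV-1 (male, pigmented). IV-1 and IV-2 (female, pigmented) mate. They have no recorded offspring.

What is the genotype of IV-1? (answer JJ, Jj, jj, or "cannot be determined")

IV-1's phenotype allows JJ or Jj, and no parent or child forces a single allele at both positions; consistent genotype assignments exist with IV-1 as JJ or Jj.

cannot be determined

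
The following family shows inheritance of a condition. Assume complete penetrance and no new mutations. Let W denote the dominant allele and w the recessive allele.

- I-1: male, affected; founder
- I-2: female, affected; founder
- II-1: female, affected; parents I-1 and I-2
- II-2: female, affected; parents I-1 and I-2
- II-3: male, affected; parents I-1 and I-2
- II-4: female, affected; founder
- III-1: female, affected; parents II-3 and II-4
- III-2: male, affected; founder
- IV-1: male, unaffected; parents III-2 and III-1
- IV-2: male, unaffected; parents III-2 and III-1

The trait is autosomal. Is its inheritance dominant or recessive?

III-2 and III-1 are both affected yet have an unaffected child IV-1. Under a recessive model two affected parents are homozygous and every child would be affected, so the trait cannot be recessive.

dominant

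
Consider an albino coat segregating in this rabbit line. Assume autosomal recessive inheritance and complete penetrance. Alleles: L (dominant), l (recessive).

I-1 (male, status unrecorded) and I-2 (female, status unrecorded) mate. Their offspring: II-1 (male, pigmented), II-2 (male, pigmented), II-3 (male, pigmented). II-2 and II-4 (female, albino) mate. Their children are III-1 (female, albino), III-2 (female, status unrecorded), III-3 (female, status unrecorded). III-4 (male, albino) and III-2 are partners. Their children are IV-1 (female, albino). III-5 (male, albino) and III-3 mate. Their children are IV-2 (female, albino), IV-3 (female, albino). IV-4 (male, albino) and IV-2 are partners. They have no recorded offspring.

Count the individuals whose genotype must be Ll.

1

Obligate heterozygotes: II-2 is pigmented so carries L and passed l to III-1 (ll), so II-2 is Ll.
Every other individual is either homozygous by phenotype or has at least one consistent homozygous assignment, so the count is 1.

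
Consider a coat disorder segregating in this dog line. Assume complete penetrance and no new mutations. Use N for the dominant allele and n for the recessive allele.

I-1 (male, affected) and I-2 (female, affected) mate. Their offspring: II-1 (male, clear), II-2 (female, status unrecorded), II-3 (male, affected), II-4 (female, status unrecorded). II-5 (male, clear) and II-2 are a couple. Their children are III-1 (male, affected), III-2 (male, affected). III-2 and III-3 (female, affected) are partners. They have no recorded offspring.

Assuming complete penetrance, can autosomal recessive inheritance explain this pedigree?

Under autosomal recessive, II-1 (clear, male) cannot arise from I-1 (affected) × I-2 (affected).

No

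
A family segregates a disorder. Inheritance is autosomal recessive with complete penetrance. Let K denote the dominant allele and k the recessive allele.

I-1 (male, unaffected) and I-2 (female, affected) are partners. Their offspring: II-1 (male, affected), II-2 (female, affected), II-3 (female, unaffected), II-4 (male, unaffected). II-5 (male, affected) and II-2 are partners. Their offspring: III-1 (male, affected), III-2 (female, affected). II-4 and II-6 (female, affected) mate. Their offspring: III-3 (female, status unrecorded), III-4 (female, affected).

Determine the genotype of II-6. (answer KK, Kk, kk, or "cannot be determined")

II-6 is affected, so II-6 is kk.

kk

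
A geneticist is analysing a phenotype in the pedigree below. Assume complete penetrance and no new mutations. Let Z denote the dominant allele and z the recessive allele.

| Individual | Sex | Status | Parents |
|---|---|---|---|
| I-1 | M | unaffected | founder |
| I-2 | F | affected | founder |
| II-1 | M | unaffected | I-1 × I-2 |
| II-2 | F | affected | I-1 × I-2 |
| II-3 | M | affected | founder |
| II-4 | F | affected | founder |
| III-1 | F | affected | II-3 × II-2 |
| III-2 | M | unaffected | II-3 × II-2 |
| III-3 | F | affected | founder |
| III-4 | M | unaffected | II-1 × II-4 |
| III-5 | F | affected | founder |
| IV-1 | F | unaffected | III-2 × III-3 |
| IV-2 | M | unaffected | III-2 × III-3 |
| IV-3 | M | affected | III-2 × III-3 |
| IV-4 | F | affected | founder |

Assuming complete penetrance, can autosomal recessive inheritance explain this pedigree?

No

Under autosomal recessive, III-2 (unaffected, male) cannot arise from II-3 (affected) × II-2 (affected).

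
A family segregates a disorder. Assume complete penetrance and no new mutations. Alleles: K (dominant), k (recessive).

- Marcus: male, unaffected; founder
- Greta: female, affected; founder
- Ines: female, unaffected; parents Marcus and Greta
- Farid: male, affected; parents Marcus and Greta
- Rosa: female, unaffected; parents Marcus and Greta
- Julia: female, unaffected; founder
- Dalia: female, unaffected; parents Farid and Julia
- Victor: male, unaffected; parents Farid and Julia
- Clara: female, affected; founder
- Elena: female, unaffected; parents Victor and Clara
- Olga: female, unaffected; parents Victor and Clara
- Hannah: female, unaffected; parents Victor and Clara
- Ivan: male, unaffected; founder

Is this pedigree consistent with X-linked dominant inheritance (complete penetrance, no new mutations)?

No

Under X-linked dominant, Dalia (unaffected, female) cannot arise from Farid (affected) × Julia (unaffected).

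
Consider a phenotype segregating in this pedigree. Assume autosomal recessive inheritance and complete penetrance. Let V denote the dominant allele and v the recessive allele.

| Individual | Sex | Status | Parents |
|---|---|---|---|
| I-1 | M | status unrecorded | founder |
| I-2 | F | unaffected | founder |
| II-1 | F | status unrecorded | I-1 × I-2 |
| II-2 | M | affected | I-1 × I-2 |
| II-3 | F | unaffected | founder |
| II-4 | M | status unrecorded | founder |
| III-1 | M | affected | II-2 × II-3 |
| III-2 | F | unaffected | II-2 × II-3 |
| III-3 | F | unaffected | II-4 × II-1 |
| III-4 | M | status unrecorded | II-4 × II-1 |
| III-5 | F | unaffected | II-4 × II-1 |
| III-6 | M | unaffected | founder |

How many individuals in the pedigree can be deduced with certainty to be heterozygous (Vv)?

3

Obligate heterozygotes: I-2 is unaffected so carries V and passed v to II-2 (vv), so I-2 is Vv; II-3 is unaffected so carries V and passed v to III-1 (vv), so II-3 is Vv; III-2 is unaffected so carries V and received v from II-2 (vv), so III-2 is Vv.
Every other individual is either homozygous by phenotype or has at least one consistent homozygous assignment, so the count is 3.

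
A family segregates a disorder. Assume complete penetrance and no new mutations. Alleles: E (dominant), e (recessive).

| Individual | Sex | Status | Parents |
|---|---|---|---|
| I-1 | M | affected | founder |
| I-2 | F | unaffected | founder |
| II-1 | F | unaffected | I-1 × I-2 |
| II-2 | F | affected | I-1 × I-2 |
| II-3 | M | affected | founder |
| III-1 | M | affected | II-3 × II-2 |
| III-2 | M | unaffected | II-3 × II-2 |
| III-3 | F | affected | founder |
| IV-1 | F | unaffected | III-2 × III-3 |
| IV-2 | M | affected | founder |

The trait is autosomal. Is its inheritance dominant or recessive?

dominant

II-3 and II-2 are both affected yet have an unaffected child III-2. Under a recessive model two affected parents are homozygous and every child would be affected, so the trait cannot be recessive.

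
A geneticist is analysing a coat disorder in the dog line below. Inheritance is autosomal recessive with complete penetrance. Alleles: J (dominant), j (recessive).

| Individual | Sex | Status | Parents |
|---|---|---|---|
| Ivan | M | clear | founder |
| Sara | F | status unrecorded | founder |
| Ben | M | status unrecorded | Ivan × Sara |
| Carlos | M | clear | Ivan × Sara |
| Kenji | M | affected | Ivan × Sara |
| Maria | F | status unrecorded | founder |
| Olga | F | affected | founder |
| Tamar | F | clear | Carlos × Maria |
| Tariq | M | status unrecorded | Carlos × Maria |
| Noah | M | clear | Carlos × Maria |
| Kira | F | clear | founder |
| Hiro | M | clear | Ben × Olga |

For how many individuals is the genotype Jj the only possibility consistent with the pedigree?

Obligate heterozygotes: Ivan is clear so carries J and passed j to Kenji (jj), so Ivan is Jj; Hiro is clear so carries J and received j from Olga (jj), so Hiro is Jj.
Every other individual is either homozygous by phenotype or has at least one consistent homozygous assignment, so the count is 2.

2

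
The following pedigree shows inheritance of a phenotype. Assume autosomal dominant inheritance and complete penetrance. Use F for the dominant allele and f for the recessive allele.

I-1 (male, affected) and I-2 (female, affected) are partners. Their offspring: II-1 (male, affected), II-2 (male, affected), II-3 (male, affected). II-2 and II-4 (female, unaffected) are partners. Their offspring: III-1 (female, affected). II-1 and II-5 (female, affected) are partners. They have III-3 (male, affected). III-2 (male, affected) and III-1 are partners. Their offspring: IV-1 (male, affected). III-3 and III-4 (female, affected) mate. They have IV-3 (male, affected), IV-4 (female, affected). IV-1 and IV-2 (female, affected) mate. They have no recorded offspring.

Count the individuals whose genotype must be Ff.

Obligate heterozygotes: III-1 is affected so carries F and received f from II-4 (ff), so III-1 is Ff.
Every other individual is either homozygous by phenotype or has at least one consistent homozygous assignment, so the count is 1.

1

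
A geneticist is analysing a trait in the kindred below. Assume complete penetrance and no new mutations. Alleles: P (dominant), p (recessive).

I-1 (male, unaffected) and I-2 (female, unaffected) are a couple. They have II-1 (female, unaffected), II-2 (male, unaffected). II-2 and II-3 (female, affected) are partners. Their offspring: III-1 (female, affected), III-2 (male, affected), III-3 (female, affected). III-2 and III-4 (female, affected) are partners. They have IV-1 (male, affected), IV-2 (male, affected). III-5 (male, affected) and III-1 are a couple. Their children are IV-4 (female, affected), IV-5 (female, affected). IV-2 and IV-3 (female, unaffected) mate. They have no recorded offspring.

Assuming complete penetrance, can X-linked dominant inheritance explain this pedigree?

Yes

A consistent assignment under X-linked dominant exists: I-1 X^p Y, I-2 X^p X^p, II-1 X^p X^p, II-2 X^p Y, II-3 X^P X^P, III-1 X^P X^p, III-2 X^P Y, III-3 X^P X^p, III-4 X^P X^P, III-5 X^P Y, IV-1 X^P Y, IV-2 X^P Y, IV-3 X^p X^p, IV-4 X^P X^P, IV-5 X^P X^P.
In this assignment every recorded phenotype matches its genotype and every non-founder's genotype is obtainable from its parents' genotypes, so the pedigree is consistent.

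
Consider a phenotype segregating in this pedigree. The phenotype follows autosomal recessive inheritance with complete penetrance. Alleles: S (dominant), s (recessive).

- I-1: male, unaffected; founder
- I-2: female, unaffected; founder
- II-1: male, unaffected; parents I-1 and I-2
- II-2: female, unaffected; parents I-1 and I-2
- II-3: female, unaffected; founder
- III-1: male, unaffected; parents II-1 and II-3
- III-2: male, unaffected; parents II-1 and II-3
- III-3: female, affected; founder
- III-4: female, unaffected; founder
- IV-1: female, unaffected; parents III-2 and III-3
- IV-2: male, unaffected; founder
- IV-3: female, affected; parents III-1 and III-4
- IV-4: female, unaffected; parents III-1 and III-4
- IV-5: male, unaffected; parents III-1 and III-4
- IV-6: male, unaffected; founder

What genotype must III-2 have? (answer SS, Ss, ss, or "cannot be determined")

cannot be determined

III-2's phenotype allows SS or Ss, and no parent or child forces a single allele at both positions; consistent genotype assignments exist with III-2 as SS or Ss.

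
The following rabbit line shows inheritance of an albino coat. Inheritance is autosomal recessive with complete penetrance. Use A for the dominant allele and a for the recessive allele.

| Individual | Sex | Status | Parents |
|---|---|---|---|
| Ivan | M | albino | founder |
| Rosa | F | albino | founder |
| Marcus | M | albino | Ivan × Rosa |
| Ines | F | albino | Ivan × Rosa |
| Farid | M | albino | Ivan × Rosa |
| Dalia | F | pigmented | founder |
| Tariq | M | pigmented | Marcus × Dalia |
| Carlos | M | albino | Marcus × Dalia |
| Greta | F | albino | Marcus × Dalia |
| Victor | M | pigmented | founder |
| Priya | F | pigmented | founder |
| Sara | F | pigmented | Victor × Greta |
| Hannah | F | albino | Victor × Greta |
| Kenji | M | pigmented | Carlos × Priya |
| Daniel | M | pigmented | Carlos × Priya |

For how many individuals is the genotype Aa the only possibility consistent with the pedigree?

Obligate heterozygotes: Dalia is pigmented so carries A and passed a to Carlos (aa), so Dalia is Aa; Tariq is pigmented so carries A and received a from Marcus (aa), so Tariq is Aa; Victor is pigmented so carries A and passed a to Hannah (aa), so Victor is Aa; Sara is pigmented so carries A and received a from Greta (aa), so Sara is Aa; Kenji is pigmented so carries A and received a from Carlos (aa), so Kenji is Aa; Daniel is pigmented so carries A and received a from Carlos (aa), so Daniel is Aa.
Every other individual is either homozygous by phenotype or has at least one consistent homozygous assignment, so the count is 6.

6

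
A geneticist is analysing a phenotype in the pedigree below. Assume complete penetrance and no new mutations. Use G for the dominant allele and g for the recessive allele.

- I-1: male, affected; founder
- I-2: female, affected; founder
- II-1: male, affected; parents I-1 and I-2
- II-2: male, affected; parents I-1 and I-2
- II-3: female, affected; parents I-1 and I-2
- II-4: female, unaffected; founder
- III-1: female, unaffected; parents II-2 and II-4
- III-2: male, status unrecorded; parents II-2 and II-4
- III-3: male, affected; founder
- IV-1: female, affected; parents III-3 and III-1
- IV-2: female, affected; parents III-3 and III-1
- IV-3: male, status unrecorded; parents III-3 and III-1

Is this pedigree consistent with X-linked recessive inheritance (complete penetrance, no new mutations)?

A consistent assignment under X-linked recessive exists: I-1 X^g Y, I-2 X^g X^g, II-1 X^g Y, II-2 X^g Y, II-3 X^g X^g, II-4 X^G X^G, III-1 X^G X^g, III-2 X^G Y, III-3 X^g Y, IV-1 X^g X^g, IV-2 X^g X^g, IV-3 X^G Y.
In this assignment every recorded phenotype matches its genotype and every non-founder's genotype is obtainable from its parents' genotypes, so the pedigree is consistent.

Yes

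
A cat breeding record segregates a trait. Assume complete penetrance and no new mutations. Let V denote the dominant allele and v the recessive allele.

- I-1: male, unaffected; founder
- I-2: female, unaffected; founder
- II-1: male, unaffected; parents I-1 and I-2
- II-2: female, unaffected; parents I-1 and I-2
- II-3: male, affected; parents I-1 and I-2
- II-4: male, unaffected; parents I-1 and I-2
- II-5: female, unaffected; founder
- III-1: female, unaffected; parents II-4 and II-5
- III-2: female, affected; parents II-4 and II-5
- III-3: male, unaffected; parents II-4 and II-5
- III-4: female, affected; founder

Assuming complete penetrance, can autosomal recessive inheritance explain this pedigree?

Yes

A consistent assignment under autosomal recessive exists: I-1 Vv, I-2 Vv, II-1 VV, II-2 VV, II-3 vv, II-4 Vv, II-5 Vv, III-1 VV, III-2 vv, III-3 VV, III-4 vv.
In this assignment every recorded phenotype matches its genotype and every non-founder's genotype is obtainable from its parents' genotypes, so the pedigree is consistent.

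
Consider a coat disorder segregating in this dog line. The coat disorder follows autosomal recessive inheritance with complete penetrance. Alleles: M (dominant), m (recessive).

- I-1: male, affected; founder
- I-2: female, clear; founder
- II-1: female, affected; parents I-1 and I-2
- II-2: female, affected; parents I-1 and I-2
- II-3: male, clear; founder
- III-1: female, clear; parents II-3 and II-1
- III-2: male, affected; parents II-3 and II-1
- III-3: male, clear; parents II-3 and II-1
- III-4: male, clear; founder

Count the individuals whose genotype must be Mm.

4

Obligate heterozygotes: I-2 is clear so carries M and passed m to II-1 (mm), so I-2 is Mm; II-3 is clear so carries M and passed m to III-2 (mm), so II-3 is Mm; III-1 is clear so carries M and received m from II-1 (mm), so III-1 is Mm; III-3 is clear so carries M and received m from II-1 (mm), so III-3 is Mm.
Every other individual is either homozygous by phenotype or has at least one consistent homozygous assignment, so the count is 4.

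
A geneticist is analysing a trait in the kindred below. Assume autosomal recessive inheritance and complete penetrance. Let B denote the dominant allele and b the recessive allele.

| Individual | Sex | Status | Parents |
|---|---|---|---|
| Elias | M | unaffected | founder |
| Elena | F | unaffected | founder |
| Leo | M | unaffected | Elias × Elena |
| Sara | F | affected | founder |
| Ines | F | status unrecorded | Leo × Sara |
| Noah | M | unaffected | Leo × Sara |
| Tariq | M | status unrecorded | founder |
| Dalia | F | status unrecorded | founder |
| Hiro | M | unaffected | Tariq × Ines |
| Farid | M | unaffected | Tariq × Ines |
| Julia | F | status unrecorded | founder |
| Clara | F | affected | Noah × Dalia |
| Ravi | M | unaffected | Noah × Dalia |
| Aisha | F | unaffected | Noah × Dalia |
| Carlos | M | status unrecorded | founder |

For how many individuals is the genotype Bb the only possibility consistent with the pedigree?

1

Obligate heterozygotes: Noah is unaffected so carries B and received b from Sara (bb), so Noah is Bb.
Every other individual is either homozygous by phenotype or has at least one consistent homozygous assignment, so the count is 1.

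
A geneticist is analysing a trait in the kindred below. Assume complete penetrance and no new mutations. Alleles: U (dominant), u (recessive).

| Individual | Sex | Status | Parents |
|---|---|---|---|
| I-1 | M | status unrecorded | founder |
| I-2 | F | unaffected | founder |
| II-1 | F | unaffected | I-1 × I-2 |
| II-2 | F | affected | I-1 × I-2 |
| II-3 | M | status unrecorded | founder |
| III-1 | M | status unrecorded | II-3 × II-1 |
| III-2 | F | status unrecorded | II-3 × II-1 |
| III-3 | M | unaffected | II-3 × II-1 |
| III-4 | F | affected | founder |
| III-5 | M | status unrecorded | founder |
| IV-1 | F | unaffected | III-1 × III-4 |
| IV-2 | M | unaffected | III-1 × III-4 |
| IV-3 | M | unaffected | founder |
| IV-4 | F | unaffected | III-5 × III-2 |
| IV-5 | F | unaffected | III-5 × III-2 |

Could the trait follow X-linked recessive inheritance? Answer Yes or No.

Under X-linked recessive, IV-2 (unaffected, male) cannot arise from III-1 (unrecorded) × III-4 (affected).

No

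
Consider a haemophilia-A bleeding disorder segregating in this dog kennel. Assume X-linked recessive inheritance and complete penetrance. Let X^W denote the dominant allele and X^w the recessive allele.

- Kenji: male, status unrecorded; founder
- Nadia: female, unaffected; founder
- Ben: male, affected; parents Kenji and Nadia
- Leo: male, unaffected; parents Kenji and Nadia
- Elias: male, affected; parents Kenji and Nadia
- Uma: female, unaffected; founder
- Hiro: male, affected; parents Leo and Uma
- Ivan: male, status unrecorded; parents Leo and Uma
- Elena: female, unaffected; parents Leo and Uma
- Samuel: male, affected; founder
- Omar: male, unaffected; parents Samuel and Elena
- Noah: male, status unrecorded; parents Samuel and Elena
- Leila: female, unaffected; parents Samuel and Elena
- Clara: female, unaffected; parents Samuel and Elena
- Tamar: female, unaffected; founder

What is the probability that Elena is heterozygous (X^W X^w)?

1/9

Leo is unaffected, so Leo is X^W Y.
Uma is unaffected so carries W and passed w to Hiro (X^w Y), so Uma is X^W X^w.
Their cross gives offspring ratios 1/2 X^W X^W : 1/2 X^W X^w. Conditioning on Elena being unaffected, P(X^W X^w) = 1/2 / 1 = 1/2 before taking Elena's own offspring into account.
Samuel is affected, so Samuel is X^w Y.
Now use Elena's offspring. Probability of each recorded status — unaffected son Omar: 1/2 if Elena is X^W X^w, 1 if X^W X^W; unaffected daughter Leila: 1/2 if Elena is X^W X^w, 1 if X^W X^W; unaffected daughter Clara: 1/2 if Elena is X^W X^w, 1 if X^W X^W. (Noah: equally likely either way, so uninformative.)
Bayes: P(X^W X^w) = 1/2·1/8 / (1/2·1/8 + 1/2·1) = 1/9.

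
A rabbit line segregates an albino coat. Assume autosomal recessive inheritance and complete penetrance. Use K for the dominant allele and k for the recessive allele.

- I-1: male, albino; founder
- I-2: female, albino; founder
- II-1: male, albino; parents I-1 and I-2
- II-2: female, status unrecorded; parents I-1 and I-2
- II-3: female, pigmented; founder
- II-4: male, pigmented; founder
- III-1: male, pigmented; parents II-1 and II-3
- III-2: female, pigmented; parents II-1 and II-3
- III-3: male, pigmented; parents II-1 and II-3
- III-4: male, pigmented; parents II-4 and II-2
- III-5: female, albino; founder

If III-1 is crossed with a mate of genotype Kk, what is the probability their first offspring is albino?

III-1 is pigmented so carries K and received k from II-1 (kk), so III-1 is Kk.
The cross gives 1/4 KK : 1/2 Kk : 1/4 kk, so P(offspring is albino) = 1/4.

1/4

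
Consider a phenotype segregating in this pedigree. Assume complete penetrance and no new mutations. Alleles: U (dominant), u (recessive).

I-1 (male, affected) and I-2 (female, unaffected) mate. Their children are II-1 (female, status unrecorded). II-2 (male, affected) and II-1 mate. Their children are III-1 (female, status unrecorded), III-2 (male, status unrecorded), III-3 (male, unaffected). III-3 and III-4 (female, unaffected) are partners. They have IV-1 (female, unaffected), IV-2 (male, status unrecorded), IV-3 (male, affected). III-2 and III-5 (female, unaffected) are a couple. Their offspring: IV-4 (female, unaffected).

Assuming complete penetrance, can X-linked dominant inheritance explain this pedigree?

No

Under X-linked dominant, IV-3 (affected, male) cannot arise from III-3 (unaffected) × III-4 (unaffected).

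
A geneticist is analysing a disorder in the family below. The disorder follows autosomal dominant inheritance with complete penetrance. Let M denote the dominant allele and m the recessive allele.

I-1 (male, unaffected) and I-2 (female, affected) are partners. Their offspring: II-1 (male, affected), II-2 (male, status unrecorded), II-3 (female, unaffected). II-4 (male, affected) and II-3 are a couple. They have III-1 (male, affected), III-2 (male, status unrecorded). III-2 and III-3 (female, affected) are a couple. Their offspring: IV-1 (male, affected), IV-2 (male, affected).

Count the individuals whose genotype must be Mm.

Obligate heterozygotes: I-2 is affected so carries M and passed m to II-3 (mm), so I-2 is Mm; II-1 is affected so carries M and received m from I-1 (mm), so II-1 is Mm; III-1 is affected so carries M and received m from II-3 (mm), so III-1 is Mm.
Every other individual is either homozygous by phenotype or has at least one consistent homozygous assignment, so the count is 3.

3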